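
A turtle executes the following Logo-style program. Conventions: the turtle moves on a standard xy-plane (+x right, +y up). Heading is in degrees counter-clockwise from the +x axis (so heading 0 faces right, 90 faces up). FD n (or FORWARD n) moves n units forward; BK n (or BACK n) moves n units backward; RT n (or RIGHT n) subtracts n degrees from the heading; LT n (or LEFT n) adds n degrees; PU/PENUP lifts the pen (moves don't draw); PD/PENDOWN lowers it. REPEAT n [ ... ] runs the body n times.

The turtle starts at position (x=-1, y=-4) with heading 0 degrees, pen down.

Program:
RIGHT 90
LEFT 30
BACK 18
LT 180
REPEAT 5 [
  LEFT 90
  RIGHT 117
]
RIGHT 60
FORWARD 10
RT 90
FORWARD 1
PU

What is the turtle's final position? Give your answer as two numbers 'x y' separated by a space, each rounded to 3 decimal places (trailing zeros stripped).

Executing turtle program step by step:
Start: pos=(-1,-4), heading=0, pen down
RT 90: heading 0 -> 270
LT 30: heading 270 -> 300
BK 18: (-1,-4) -> (-10,11.588) [heading=300, draw]
LT 180: heading 300 -> 120
REPEAT 5 [
  -- iteration 1/5 --
  LT 90: heading 120 -> 210
  RT 117: heading 210 -> 93
  -- iteration 2/5 --
  LT 90: heading 93 -> 183
  RT 117: heading 183 -> 66
  -- iteration 3/5 --
  LT 90: heading 66 -> 156
  RT 117: heading 156 -> 39
  -- iteration 4/5 --
  LT 90: heading 39 -> 129
  RT 117: heading 129 -> 12
  -- iteration 5/5 --
  LT 90: heading 12 -> 102
  RT 117: heading 102 -> 345
]
RT 60: heading 345 -> 285
FD 10: (-10,11.588) -> (-7.412,1.929) [heading=285, draw]
RT 90: heading 285 -> 195
FD 1: (-7.412,1.929) -> (-8.378,1.67) [heading=195, draw]
PU: pen up
Final: pos=(-8.378,1.67), heading=195, 3 segment(s) drawn

Answer: -8.378 1.67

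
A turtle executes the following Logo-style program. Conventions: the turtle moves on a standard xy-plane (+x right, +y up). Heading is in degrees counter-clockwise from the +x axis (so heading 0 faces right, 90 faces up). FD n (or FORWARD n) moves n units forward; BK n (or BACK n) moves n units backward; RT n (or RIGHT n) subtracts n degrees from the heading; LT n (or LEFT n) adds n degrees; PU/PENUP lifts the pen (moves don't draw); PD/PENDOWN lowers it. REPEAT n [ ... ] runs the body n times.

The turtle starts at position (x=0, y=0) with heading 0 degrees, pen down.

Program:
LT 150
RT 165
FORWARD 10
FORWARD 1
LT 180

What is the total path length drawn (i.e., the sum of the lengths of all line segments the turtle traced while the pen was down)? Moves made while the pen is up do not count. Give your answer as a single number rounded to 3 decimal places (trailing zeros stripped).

Executing turtle program step by step:
Start: pos=(0,0), heading=0, pen down
LT 150: heading 0 -> 150
RT 165: heading 150 -> 345
FD 10: (0,0) -> (9.659,-2.588) [heading=345, draw]
FD 1: (9.659,-2.588) -> (10.625,-2.847) [heading=345, draw]
LT 180: heading 345 -> 165
Final: pos=(10.625,-2.847), heading=165, 2 segment(s) drawn

Segment lengths:
  seg 1: (0,0) -> (9.659,-2.588), length = 10
  seg 2: (9.659,-2.588) -> (10.625,-2.847), length = 1
Total = 11

Answer: 11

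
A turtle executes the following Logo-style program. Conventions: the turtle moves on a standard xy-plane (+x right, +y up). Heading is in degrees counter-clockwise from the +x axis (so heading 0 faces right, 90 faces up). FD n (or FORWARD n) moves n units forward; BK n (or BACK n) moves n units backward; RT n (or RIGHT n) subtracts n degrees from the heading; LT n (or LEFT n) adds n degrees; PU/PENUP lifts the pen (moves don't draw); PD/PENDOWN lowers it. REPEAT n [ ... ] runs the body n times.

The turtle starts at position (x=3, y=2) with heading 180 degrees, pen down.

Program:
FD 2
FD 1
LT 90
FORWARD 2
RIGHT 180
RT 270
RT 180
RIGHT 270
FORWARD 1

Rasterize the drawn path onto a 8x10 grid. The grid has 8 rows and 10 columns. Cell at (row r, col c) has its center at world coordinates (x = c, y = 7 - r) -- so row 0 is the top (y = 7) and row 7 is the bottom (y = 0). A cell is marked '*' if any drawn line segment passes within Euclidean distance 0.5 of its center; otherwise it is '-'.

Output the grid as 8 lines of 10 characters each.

Answer: ----------
----------
----------
----------
----------
****------
*---------
*---------

Derivation:
Segment 0: (3,2) -> (1,2)
Segment 1: (1,2) -> (0,2)
Segment 2: (0,2) -> (-0,0)
Segment 3: (-0,0) -> (-0,1)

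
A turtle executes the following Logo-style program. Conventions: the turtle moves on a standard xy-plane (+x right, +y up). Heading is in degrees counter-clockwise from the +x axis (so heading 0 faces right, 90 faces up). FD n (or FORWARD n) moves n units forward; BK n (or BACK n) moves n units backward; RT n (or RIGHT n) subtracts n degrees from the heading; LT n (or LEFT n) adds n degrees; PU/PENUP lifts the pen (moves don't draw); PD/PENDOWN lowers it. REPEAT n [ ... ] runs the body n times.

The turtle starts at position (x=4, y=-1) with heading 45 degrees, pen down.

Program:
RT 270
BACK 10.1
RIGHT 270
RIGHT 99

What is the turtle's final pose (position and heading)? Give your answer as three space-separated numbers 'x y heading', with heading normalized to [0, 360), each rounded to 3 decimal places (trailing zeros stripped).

Executing turtle program step by step:
Start: pos=(4,-1), heading=45, pen down
RT 270: heading 45 -> 135
BK 10.1: (4,-1) -> (11.142,-8.142) [heading=135, draw]
RT 270: heading 135 -> 225
RT 99: heading 225 -> 126
Final: pos=(11.142,-8.142), heading=126, 1 segment(s) drawn

Answer: 11.142 -8.142 126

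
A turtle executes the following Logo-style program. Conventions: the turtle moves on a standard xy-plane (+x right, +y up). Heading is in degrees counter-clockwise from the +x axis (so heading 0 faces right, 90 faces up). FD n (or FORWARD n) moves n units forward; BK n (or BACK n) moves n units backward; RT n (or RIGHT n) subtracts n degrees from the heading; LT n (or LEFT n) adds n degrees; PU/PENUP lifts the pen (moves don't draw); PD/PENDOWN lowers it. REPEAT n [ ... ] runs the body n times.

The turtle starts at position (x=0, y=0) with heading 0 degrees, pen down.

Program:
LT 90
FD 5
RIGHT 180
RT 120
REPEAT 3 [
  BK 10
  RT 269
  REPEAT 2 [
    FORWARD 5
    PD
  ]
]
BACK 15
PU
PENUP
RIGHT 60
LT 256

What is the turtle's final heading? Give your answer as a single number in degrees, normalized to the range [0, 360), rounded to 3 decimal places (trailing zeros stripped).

Executing turtle program step by step:
Start: pos=(0,0), heading=0, pen down
LT 90: heading 0 -> 90
FD 5: (0,0) -> (0,5) [heading=90, draw]
RT 180: heading 90 -> 270
RT 120: heading 270 -> 150
REPEAT 3 [
  -- iteration 1/3 --
  BK 10: (0,5) -> (8.66,0) [heading=150, draw]
  RT 269: heading 150 -> 241
  REPEAT 2 [
    -- iteration 1/2 --
    FD 5: (8.66,0) -> (6.236,-4.373) [heading=241, draw]
    PD: pen down
    -- iteration 2/2 --
    FD 5: (6.236,-4.373) -> (3.812,-8.746) [heading=241, draw]
    PD: pen down
  ]
  -- iteration 2/3 --
  BK 10: (3.812,-8.746) -> (8.66,0) [heading=241, draw]
  RT 269: heading 241 -> 332
  REPEAT 2 [
    -- iteration 1/2 --
    FD 5: (8.66,0) -> (13.075,-2.347) [heading=332, draw]
    PD: pen down
    -- iteration 2/2 --
    FD 5: (13.075,-2.347) -> (17.49,-4.695) [heading=332, draw]
    PD: pen down
  ]
  -- iteration 3/3 --
  BK 10: (17.49,-4.695) -> (8.66,0) [heading=332, draw]
  RT 269: heading 332 -> 63
  REPEAT 2 [
    -- iteration 1/2 --
    FD 5: (8.66,0) -> (10.93,4.455) [heading=63, draw]
    PD: pen down
    -- iteration 2/2 --
    FD 5: (10.93,4.455) -> (13.2,8.91) [heading=63, draw]
    PD: pen down
  ]
]
BK 15: (13.2,8.91) -> (6.39,-4.455) [heading=63, draw]
PU: pen up
PU: pen up
RT 60: heading 63 -> 3
LT 256: heading 3 -> 259
Final: pos=(6.39,-4.455), heading=259, 11 segment(s) drawn

Answer: 259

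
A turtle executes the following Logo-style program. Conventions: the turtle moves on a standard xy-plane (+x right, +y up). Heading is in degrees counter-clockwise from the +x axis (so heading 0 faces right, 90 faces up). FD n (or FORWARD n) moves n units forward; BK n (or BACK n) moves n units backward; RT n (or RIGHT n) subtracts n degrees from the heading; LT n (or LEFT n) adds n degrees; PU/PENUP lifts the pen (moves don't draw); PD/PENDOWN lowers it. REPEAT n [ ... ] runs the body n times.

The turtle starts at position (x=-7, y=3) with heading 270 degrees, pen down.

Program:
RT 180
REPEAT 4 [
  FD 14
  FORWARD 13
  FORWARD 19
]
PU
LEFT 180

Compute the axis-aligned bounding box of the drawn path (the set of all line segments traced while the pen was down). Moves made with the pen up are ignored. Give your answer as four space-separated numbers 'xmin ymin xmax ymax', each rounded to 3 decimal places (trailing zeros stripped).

Answer: -7 3 -7 187

Derivation:
Executing turtle program step by step:
Start: pos=(-7,3), heading=270, pen down
RT 180: heading 270 -> 90
REPEAT 4 [
  -- iteration 1/4 --
  FD 14: (-7,3) -> (-7,17) [heading=90, draw]
  FD 13: (-7,17) -> (-7,30) [heading=90, draw]
  FD 19: (-7,30) -> (-7,49) [heading=90, draw]
  -- iteration 2/4 --
  FD 14: (-7,49) -> (-7,63) [heading=90, draw]
  FD 13: (-7,63) -> (-7,76) [heading=90, draw]
  FD 19: (-7,76) -> (-7,95) [heading=90, draw]
  -- iteration 3/4 --
  FD 14: (-7,95) -> (-7,109) [heading=90, draw]
  FD 13: (-7,109) -> (-7,122) [heading=90, draw]
  FD 19: (-7,122) -> (-7,141) [heading=90, draw]
  -- iteration 4/4 --
  FD 14: (-7,141) -> (-7,155) [heading=90, draw]
  FD 13: (-7,155) -> (-7,168) [heading=90, draw]
  FD 19: (-7,168) -> (-7,187) [heading=90, draw]
]
PU: pen up
LT 180: heading 90 -> 270
Final: pos=(-7,187), heading=270, 12 segment(s) drawn

Segment endpoints: x in {-7, -7, -7, -7, -7, -7, -7, -7, -7, -7, -7, -7, -7}, y in {3, 17, 30, 49, 63, 76, 95, 109, 122, 141, 155, 168, 187}
xmin=-7, ymin=3, xmax=-7, ymax=187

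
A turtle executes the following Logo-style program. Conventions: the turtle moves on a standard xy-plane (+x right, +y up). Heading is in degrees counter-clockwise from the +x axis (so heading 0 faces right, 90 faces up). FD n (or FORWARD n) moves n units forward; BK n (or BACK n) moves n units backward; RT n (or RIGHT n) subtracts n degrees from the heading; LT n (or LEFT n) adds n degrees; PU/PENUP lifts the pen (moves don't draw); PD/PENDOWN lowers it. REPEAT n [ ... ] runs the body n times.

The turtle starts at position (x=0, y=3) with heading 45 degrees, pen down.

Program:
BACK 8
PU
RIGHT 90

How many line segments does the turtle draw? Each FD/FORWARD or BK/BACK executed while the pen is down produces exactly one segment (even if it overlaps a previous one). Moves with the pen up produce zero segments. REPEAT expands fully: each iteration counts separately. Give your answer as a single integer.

Answer: 1

Derivation:
Executing turtle program step by step:
Start: pos=(0,3), heading=45, pen down
BK 8: (0,3) -> (-5.657,-2.657) [heading=45, draw]
PU: pen up
RT 90: heading 45 -> 315
Final: pos=(-5.657,-2.657), heading=315, 1 segment(s) drawn
Segments drawn: 1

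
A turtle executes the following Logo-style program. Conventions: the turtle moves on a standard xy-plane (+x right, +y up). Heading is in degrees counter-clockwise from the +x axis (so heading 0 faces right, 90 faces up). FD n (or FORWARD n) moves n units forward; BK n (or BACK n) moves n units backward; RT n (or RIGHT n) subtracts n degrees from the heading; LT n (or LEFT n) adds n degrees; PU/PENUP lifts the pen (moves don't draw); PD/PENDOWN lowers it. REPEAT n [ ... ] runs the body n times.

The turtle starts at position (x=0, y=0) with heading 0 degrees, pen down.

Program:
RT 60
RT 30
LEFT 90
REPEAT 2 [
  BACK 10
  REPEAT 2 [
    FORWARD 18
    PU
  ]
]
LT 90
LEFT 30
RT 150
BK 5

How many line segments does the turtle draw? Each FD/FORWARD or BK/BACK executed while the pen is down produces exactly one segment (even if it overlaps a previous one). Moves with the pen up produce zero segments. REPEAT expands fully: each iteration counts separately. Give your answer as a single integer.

Answer: 2

Derivation:
Executing turtle program step by step:
Start: pos=(0,0), heading=0, pen down
RT 60: heading 0 -> 300
RT 30: heading 300 -> 270
LT 90: heading 270 -> 0
REPEAT 2 [
  -- iteration 1/2 --
  BK 10: (0,0) -> (-10,0) [heading=0, draw]
  REPEAT 2 [
    -- iteration 1/2 --
    FD 18: (-10,0) -> (8,0) [heading=0, draw]
    PU: pen up
    -- iteration 2/2 --
    FD 18: (8,0) -> (26,0) [heading=0, move]
    PU: pen up
  ]
  -- iteration 2/2 --
  BK 10: (26,0) -> (16,0) [heading=0, move]
  REPEAT 2 [
    -- iteration 1/2 --
    FD 18: (16,0) -> (34,0) [heading=0, move]
    PU: pen up
    -- iteration 2/2 --
    FD 18: (34,0) -> (52,0) [heading=0, move]
    PU: pen up
  ]
]
LT 90: heading 0 -> 90
LT 30: heading 90 -> 120
RT 150: heading 120 -> 330
BK 5: (52,0) -> (47.67,2.5) [heading=330, move]
Final: pos=(47.67,2.5), heading=330, 2 segment(s) drawn
Segments drawn: 2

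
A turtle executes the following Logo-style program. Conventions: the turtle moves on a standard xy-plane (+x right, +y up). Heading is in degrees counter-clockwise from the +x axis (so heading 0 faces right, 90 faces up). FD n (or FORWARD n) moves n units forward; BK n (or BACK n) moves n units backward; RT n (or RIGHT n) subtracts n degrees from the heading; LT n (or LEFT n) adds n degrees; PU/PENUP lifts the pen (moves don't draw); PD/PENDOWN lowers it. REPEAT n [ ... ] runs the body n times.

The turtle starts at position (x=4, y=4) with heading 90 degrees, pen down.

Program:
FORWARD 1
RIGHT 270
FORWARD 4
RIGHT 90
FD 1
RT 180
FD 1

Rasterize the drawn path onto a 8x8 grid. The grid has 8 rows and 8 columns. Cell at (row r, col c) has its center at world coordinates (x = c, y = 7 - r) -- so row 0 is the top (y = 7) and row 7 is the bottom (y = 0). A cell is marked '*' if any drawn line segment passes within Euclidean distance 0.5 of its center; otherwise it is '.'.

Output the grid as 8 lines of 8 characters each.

Segment 0: (4,4) -> (4,5)
Segment 1: (4,5) -> (0,5)
Segment 2: (0,5) -> (-0,6)
Segment 3: (-0,6) -> (0,5)

Answer: ........
*.......
*****...
....*...
........
........
........
........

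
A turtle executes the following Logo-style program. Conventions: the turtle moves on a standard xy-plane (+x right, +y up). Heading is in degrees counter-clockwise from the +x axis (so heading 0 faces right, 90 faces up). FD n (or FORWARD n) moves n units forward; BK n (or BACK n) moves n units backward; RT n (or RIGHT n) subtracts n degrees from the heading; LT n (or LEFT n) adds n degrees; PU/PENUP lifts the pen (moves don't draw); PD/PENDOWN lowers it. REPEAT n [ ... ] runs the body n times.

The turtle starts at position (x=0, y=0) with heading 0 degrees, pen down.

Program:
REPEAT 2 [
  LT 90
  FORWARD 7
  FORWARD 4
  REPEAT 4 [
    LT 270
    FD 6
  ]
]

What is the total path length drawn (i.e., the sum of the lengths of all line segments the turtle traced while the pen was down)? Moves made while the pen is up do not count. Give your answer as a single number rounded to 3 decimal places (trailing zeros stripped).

Executing turtle program step by step:
Start: pos=(0,0), heading=0, pen down
REPEAT 2 [
  -- iteration 1/2 --
  LT 90: heading 0 -> 90
  FD 7: (0,0) -> (0,7) [heading=90, draw]
  FD 4: (0,7) -> (0,11) [heading=90, draw]
  REPEAT 4 [
    -- iteration 1/4 --
    LT 270: heading 90 -> 0
    FD 6: (0,11) -> (6,11) [heading=0, draw]
    -- iteration 2/4 --
    LT 270: heading 0 -> 270
    FD 6: (6,11) -> (6,5) [heading=270, draw]
    -- iteration 3/4 --
    LT 270: heading 270 -> 180
    FD 6: (6,5) -> (0,5) [heading=180, draw]
    -- iteration 4/4 --
    LT 270: heading 180 -> 90
    FD 6: (0,5) -> (0,11) [heading=90, draw]
  ]
  -- iteration 2/2 --
  LT 90: heading 90 -> 180
  FD 7: (0,11) -> (-7,11) [heading=180, draw]
  FD 4: (-7,11) -> (-11,11) [heading=180, draw]
  REPEAT 4 [
    -- iteration 1/4 --
    LT 270: heading 180 -> 90
    FD 6: (-11,11) -> (-11,17) [heading=90, draw]
    -- iteration 2/4 --
    LT 270: heading 90 -> 0
    FD 6: (-11,17) -> (-5,17) [heading=0, draw]
    -- iteration 3/4 --
    LT 270: heading 0 -> 270
    FD 6: (-5,17) -> (-5,11) [heading=270, draw]
    -- iteration 4/4 --
    LT 270: heading 270 -> 180
    FD 6: (-5,11) -> (-11,11) [heading=180, draw]
  ]
]
Final: pos=(-11,11), heading=180, 12 segment(s) drawn

Segment lengths:
  seg 1: (0,0) -> (0,7), length = 7
  seg 2: (0,7) -> (0,11), length = 4
  seg 3: (0,11) -> (6,11), length = 6
  seg 4: (6,11) -> (6,5), length = 6
  seg 5: (6,5) -> (0,5), length = 6
  seg 6: (0,5) -> (0,11), length = 6
  seg 7: (0,11) -> (-7,11), length = 7
  seg 8: (-7,11) -> (-11,11), length = 4
  seg 9: (-11,11) -> (-11,17), length = 6
  seg 10: (-11,17) -> (-5,17), length = 6
  seg 11: (-5,17) -> (-5,11), length = 6
  seg 12: (-5,11) -> (-11,11), length = 6
Total = 70

Answer: 70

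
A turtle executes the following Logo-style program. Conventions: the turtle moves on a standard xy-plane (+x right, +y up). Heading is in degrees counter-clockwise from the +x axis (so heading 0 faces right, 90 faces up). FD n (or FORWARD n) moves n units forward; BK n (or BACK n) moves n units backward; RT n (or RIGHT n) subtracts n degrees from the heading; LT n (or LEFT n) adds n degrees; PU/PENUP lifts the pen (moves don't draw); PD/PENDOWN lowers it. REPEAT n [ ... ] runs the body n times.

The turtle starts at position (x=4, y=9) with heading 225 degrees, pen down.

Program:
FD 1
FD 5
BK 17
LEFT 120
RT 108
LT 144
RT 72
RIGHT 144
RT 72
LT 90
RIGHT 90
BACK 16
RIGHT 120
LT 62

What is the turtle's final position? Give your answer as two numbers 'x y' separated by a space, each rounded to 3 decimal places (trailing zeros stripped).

Executing turtle program step by step:
Start: pos=(4,9), heading=225, pen down
FD 1: (4,9) -> (3.293,8.293) [heading=225, draw]
FD 5: (3.293,8.293) -> (-0.243,4.757) [heading=225, draw]
BK 17: (-0.243,4.757) -> (11.778,16.778) [heading=225, draw]
LT 120: heading 225 -> 345
RT 108: heading 345 -> 237
LT 144: heading 237 -> 21
RT 72: heading 21 -> 309
RT 144: heading 309 -> 165
RT 72: heading 165 -> 93
LT 90: heading 93 -> 183
RT 90: heading 183 -> 93
BK 16: (11.778,16.778) -> (12.616,0.8) [heading=93, draw]
RT 120: heading 93 -> 333
LT 62: heading 333 -> 35
Final: pos=(12.616,0.8), heading=35, 4 segment(s) drawn

Answer: 12.616 0.8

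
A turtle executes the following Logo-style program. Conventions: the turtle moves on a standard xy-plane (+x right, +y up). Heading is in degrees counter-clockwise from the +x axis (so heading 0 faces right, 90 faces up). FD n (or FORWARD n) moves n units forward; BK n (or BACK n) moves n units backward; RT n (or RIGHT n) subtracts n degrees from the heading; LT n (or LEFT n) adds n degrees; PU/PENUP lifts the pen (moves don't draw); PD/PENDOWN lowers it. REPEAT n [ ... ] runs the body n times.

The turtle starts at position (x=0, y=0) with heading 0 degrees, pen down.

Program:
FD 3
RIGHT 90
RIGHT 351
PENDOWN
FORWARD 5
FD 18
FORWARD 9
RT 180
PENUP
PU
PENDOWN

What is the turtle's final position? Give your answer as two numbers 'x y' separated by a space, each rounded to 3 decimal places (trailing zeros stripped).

Answer: 8.006 -31.606

Derivation:
Executing turtle program step by step:
Start: pos=(0,0), heading=0, pen down
FD 3: (0,0) -> (3,0) [heading=0, draw]
RT 90: heading 0 -> 270
RT 351: heading 270 -> 279
PD: pen down
FD 5: (3,0) -> (3.782,-4.938) [heading=279, draw]
FD 18: (3.782,-4.938) -> (6.598,-22.717) [heading=279, draw]
FD 9: (6.598,-22.717) -> (8.006,-31.606) [heading=279, draw]
RT 180: heading 279 -> 99
PU: pen up
PU: pen up
PD: pen down
Final: pos=(8.006,-31.606), heading=99, 4 segment(s) drawn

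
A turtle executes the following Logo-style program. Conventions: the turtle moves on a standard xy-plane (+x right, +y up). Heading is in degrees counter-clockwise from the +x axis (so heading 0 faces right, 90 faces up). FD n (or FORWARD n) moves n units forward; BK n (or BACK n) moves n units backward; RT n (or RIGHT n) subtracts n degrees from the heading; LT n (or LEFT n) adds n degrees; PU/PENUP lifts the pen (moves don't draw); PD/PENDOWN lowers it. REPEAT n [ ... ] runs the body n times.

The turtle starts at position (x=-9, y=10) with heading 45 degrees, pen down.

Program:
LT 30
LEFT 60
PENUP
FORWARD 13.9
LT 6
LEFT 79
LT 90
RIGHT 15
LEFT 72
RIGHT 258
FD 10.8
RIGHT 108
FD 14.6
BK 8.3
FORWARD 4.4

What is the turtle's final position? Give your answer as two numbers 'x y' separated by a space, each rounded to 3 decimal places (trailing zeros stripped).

Answer: -11.647 30.227

Derivation:
Executing turtle program step by step:
Start: pos=(-9,10), heading=45, pen down
LT 30: heading 45 -> 75
LT 60: heading 75 -> 135
PU: pen up
FD 13.9: (-9,10) -> (-18.829,19.829) [heading=135, move]
LT 6: heading 135 -> 141
LT 79: heading 141 -> 220
LT 90: heading 220 -> 310
RT 15: heading 310 -> 295
LT 72: heading 295 -> 7
RT 258: heading 7 -> 109
FD 10.8: (-18.829,19.829) -> (-22.345,30.04) [heading=109, move]
RT 108: heading 109 -> 1
FD 14.6: (-22.345,30.04) -> (-7.747,30.295) [heading=1, move]
BK 8.3: (-7.747,30.295) -> (-16.046,30.15) [heading=1, move]
FD 4.4: (-16.046,30.15) -> (-11.647,30.227) [heading=1, move]
Final: pos=(-11.647,30.227), heading=1, 0 segment(s) drawn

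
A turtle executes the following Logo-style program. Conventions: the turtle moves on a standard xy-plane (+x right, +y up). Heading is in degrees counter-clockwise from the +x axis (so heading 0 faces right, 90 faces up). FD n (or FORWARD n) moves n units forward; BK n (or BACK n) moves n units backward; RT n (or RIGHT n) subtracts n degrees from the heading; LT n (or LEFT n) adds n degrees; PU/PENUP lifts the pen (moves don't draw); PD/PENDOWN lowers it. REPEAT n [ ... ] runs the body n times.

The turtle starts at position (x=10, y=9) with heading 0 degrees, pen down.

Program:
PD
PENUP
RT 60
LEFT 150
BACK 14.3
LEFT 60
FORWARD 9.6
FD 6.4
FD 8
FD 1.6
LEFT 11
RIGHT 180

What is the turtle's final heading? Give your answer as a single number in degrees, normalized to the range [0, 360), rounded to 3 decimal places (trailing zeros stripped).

Executing turtle program step by step:
Start: pos=(10,9), heading=0, pen down
PD: pen down
PU: pen up
RT 60: heading 0 -> 300
LT 150: heading 300 -> 90
BK 14.3: (10,9) -> (10,-5.3) [heading=90, move]
LT 60: heading 90 -> 150
FD 9.6: (10,-5.3) -> (1.686,-0.5) [heading=150, move]
FD 6.4: (1.686,-0.5) -> (-3.856,2.7) [heading=150, move]
FD 8: (-3.856,2.7) -> (-10.785,6.7) [heading=150, move]
FD 1.6: (-10.785,6.7) -> (-12.17,7.5) [heading=150, move]
LT 11: heading 150 -> 161
RT 180: heading 161 -> 341
Final: pos=(-12.17,7.5), heading=341, 0 segment(s) drawn

Answer: 341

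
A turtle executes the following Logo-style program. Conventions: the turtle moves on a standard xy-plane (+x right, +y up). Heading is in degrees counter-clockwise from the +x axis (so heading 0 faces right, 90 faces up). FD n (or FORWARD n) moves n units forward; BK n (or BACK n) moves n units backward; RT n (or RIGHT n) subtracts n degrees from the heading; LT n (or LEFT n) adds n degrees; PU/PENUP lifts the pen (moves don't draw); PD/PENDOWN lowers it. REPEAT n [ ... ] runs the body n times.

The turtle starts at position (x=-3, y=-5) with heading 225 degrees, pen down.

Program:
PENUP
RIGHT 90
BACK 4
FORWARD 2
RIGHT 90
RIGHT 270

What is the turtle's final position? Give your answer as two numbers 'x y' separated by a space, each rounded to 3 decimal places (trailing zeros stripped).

Executing turtle program step by step:
Start: pos=(-3,-5), heading=225, pen down
PU: pen up
RT 90: heading 225 -> 135
BK 4: (-3,-5) -> (-0.172,-7.828) [heading=135, move]
FD 2: (-0.172,-7.828) -> (-1.586,-6.414) [heading=135, move]
RT 90: heading 135 -> 45
RT 270: heading 45 -> 135
Final: pos=(-1.586,-6.414), heading=135, 0 segment(s) drawn

Answer: -1.586 -6.414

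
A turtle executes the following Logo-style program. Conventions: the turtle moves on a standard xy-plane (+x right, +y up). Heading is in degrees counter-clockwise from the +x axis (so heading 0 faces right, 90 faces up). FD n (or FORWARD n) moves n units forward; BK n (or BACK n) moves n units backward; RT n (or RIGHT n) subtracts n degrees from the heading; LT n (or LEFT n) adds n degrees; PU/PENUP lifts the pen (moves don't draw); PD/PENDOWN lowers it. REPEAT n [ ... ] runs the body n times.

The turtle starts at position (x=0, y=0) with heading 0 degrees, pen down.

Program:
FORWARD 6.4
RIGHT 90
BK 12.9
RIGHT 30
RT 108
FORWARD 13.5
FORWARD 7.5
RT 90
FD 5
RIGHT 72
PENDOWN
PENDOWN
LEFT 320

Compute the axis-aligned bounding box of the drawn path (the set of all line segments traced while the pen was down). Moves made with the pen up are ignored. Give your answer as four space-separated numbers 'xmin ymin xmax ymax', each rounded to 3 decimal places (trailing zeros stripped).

Answer: -7.652 0 6.4 31.852

Derivation:
Executing turtle program step by step:
Start: pos=(0,0), heading=0, pen down
FD 6.4: (0,0) -> (6.4,0) [heading=0, draw]
RT 90: heading 0 -> 270
BK 12.9: (6.4,0) -> (6.4,12.9) [heading=270, draw]
RT 30: heading 270 -> 240
RT 108: heading 240 -> 132
FD 13.5: (6.4,12.9) -> (-2.633,22.932) [heading=132, draw]
FD 7.5: (-2.633,22.932) -> (-7.652,28.506) [heading=132, draw]
RT 90: heading 132 -> 42
FD 5: (-7.652,28.506) -> (-3.936,31.852) [heading=42, draw]
RT 72: heading 42 -> 330
PD: pen down
PD: pen down
LT 320: heading 330 -> 290
Final: pos=(-3.936,31.852), heading=290, 5 segment(s) drawn

Segment endpoints: x in {-7.652, -3.936, -2.633, 0, 6.4, 6.4}, y in {0, 12.9, 22.932, 28.506, 31.852}
xmin=-7.652, ymin=0, xmax=6.4, ymax=31.852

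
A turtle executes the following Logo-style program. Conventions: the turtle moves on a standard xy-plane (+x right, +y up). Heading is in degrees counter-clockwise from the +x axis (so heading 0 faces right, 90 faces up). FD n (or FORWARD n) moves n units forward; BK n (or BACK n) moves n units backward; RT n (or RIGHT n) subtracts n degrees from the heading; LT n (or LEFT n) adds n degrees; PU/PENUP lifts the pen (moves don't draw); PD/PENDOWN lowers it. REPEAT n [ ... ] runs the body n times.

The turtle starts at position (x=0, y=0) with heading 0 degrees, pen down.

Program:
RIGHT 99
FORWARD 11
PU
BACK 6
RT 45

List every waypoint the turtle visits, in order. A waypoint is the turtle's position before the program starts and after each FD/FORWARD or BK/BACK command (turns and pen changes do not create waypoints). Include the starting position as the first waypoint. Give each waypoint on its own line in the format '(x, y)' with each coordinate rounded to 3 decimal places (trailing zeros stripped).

Answer: (0, 0)
(-1.721, -10.865)
(-0.782, -4.938)

Derivation:
Executing turtle program step by step:
Start: pos=(0,0), heading=0, pen down
RT 99: heading 0 -> 261
FD 11: (0,0) -> (-1.721,-10.865) [heading=261, draw]
PU: pen up
BK 6: (-1.721,-10.865) -> (-0.782,-4.938) [heading=261, move]
RT 45: heading 261 -> 216
Final: pos=(-0.782,-4.938), heading=216, 1 segment(s) drawn
Waypoints (3 total):
(0, 0)
(-1.721, -10.865)
(-0.782, -4.938)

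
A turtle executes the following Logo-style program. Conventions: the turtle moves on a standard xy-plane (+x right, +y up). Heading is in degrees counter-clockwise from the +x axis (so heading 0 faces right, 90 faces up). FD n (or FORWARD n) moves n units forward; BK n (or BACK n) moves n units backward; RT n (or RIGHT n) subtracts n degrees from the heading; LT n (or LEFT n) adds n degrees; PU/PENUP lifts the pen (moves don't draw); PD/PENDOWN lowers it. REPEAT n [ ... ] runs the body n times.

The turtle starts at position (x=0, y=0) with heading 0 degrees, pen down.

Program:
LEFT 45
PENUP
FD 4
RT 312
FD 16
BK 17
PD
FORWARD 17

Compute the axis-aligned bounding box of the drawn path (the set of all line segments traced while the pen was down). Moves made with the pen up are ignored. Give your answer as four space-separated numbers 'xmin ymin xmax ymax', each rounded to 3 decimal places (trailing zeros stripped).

Answer: 1.991 1.83 2.881 18.806

Derivation:
Executing turtle program step by step:
Start: pos=(0,0), heading=0, pen down
LT 45: heading 0 -> 45
PU: pen up
FD 4: (0,0) -> (2.828,2.828) [heading=45, move]
RT 312: heading 45 -> 93
FD 16: (2.828,2.828) -> (1.991,18.806) [heading=93, move]
BK 17: (1.991,18.806) -> (2.881,1.83) [heading=93, move]
PD: pen down
FD 17: (2.881,1.83) -> (1.991,18.806) [heading=93, draw]
Final: pos=(1.991,18.806), heading=93, 1 segment(s) drawn

Segment endpoints: x in {1.991, 2.881}, y in {1.83, 18.806}
xmin=1.991, ymin=1.83, xmax=2.881, ymax=18.806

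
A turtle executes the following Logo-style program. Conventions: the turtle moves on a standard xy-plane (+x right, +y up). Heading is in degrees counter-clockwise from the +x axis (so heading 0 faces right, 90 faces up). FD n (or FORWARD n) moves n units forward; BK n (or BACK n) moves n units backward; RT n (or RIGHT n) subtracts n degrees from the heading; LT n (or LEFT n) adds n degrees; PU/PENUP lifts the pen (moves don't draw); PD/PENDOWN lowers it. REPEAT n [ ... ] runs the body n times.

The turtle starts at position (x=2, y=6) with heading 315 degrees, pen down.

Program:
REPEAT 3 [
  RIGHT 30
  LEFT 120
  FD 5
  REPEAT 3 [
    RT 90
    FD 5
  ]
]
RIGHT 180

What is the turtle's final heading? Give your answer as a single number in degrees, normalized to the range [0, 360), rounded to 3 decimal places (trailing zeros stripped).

Executing turtle program step by step:
Start: pos=(2,6), heading=315, pen down
REPEAT 3 [
  -- iteration 1/3 --
  RT 30: heading 315 -> 285
  LT 120: heading 285 -> 45
  FD 5: (2,6) -> (5.536,9.536) [heading=45, draw]
  REPEAT 3 [
    -- iteration 1/3 --
    RT 90: heading 45 -> 315
    FD 5: (5.536,9.536) -> (9.071,6) [heading=315, draw]
    -- iteration 2/3 --
    RT 90: heading 315 -> 225
    FD 5: (9.071,6) -> (5.536,2.464) [heading=225, draw]
    -- iteration 3/3 --
    RT 90: heading 225 -> 135
    FD 5: (5.536,2.464) -> (2,6) [heading=135, draw]
  ]
  -- iteration 2/3 --
  RT 30: heading 135 -> 105
  LT 120: heading 105 -> 225
  FD 5: (2,6) -> (-1.536,2.464) [heading=225, draw]
  REPEAT 3 [
    -- iteration 1/3 --
    RT 90: heading 225 -> 135
    FD 5: (-1.536,2.464) -> (-5.071,6) [heading=135, draw]
    -- iteration 2/3 --
    RT 90: heading 135 -> 45
    FD 5: (-5.071,6) -> (-1.536,9.536) [heading=45, draw]
    -- iteration 3/3 --
    RT 90: heading 45 -> 315
    FD 5: (-1.536,9.536) -> (2,6) [heading=315, draw]
  ]
  -- iteration 3/3 --
  RT 30: heading 315 -> 285
  LT 120: heading 285 -> 45
  FD 5: (2,6) -> (5.536,9.536) [heading=45, draw]
  REPEAT 3 [
    -- iteration 1/3 --
    RT 90: heading 45 -> 315
    FD 5: (5.536,9.536) -> (9.071,6) [heading=315, draw]
    -- iteration 2/3 --
    RT 90: heading 315 -> 225
    FD 5: (9.071,6) -> (5.536,2.464) [heading=225, draw]
    -- iteration 3/3 --
    RT 90: heading 225 -> 135
    FD 5: (5.536,2.464) -> (2,6) [heading=135, draw]
  ]
]
RT 180: heading 135 -> 315
Final: pos=(2,6), heading=315, 12 segment(s) drawn

Answer: 315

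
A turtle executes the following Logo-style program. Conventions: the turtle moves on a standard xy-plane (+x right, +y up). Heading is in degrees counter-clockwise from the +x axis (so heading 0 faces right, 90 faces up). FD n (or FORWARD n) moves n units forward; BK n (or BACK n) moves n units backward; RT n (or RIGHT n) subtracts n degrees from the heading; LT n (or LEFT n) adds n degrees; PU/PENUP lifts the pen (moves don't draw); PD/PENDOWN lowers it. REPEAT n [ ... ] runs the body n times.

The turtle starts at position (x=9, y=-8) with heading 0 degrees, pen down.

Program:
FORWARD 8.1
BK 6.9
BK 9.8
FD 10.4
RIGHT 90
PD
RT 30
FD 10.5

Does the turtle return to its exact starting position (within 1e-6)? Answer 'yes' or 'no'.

Executing turtle program step by step:
Start: pos=(9,-8), heading=0, pen down
FD 8.1: (9,-8) -> (17.1,-8) [heading=0, draw]
BK 6.9: (17.1,-8) -> (10.2,-8) [heading=0, draw]
BK 9.8: (10.2,-8) -> (0.4,-8) [heading=0, draw]
FD 10.4: (0.4,-8) -> (10.8,-8) [heading=0, draw]
RT 90: heading 0 -> 270
PD: pen down
RT 30: heading 270 -> 240
FD 10.5: (10.8,-8) -> (5.55,-17.093) [heading=240, draw]
Final: pos=(5.55,-17.093), heading=240, 5 segment(s) drawn

Start position: (9, -8)
Final position: (5.55, -17.093)
Distance = 9.726; >= 1e-6 -> NOT closed

Answer: no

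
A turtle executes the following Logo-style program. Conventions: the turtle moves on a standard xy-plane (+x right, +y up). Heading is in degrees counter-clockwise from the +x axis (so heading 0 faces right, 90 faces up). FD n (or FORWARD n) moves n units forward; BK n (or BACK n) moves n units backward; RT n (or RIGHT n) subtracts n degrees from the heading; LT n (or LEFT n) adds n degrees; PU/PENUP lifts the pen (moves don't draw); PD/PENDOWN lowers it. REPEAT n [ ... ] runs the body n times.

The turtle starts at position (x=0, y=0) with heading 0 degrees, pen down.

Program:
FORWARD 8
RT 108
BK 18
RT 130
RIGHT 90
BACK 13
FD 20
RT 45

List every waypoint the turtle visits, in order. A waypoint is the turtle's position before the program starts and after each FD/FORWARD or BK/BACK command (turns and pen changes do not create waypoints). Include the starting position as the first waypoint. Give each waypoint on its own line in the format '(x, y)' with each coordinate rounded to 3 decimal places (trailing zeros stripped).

Executing turtle program step by step:
Start: pos=(0,0), heading=0, pen down
FD 8: (0,0) -> (8,0) [heading=0, draw]
RT 108: heading 0 -> 252
BK 18: (8,0) -> (13.562,17.119) [heading=252, draw]
RT 130: heading 252 -> 122
RT 90: heading 122 -> 32
BK 13: (13.562,17.119) -> (2.538,10.23) [heading=32, draw]
FD 20: (2.538,10.23) -> (19.499,20.828) [heading=32, draw]
RT 45: heading 32 -> 347
Final: pos=(19.499,20.828), heading=347, 4 segment(s) drawn
Waypoints (5 total):
(0, 0)
(8, 0)
(13.562, 17.119)
(2.538, 10.23)
(19.499, 20.828)

Answer: (0, 0)
(8, 0)
(13.562, 17.119)
(2.538, 10.23)
(19.499, 20.828)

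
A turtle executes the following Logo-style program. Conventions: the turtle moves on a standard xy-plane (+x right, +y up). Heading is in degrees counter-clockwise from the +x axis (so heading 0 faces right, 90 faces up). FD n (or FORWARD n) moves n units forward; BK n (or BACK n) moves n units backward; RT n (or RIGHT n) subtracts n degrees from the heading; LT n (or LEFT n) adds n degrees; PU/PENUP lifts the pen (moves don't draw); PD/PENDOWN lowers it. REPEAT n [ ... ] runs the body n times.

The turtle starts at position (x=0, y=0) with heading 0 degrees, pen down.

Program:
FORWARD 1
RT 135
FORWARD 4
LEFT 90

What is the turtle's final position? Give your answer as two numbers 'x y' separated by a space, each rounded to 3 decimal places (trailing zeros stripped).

Executing turtle program step by step:
Start: pos=(0,0), heading=0, pen down
FD 1: (0,0) -> (1,0) [heading=0, draw]
RT 135: heading 0 -> 225
FD 4: (1,0) -> (-1.828,-2.828) [heading=225, draw]
LT 90: heading 225 -> 315
Final: pos=(-1.828,-2.828), heading=315, 2 segment(s) drawn

Answer: -1.828 -2.828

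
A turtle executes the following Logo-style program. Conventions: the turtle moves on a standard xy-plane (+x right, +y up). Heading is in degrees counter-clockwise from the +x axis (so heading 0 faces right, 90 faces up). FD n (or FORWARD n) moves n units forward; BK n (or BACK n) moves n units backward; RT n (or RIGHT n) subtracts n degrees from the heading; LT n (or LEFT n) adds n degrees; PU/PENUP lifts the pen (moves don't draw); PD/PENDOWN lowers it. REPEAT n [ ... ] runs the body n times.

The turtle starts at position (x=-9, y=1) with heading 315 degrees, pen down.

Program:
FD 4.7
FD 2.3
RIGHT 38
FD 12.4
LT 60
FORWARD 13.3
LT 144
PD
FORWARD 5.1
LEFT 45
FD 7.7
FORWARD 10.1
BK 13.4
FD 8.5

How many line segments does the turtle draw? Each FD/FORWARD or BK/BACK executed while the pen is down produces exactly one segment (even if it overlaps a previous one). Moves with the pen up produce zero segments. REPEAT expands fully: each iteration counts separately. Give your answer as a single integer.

Answer: 9

Derivation:
Executing turtle program step by step:
Start: pos=(-9,1), heading=315, pen down
FD 4.7: (-9,1) -> (-5.677,-2.323) [heading=315, draw]
FD 2.3: (-5.677,-2.323) -> (-4.05,-3.95) [heading=315, draw]
RT 38: heading 315 -> 277
FD 12.4: (-4.05,-3.95) -> (-2.539,-16.257) [heading=277, draw]
LT 60: heading 277 -> 337
FD 13.3: (-2.539,-16.257) -> (9.704,-21.454) [heading=337, draw]
LT 144: heading 337 -> 121
PD: pen down
FD 5.1: (9.704,-21.454) -> (7.077,-17.082) [heading=121, draw]
LT 45: heading 121 -> 166
FD 7.7: (7.077,-17.082) -> (-0.394,-15.22) [heading=166, draw]
FD 10.1: (-0.394,-15.22) -> (-10.194,-12.776) [heading=166, draw]
BK 13.4: (-10.194,-12.776) -> (2.808,-16.018) [heading=166, draw]
FD 8.5: (2.808,-16.018) -> (-5.44,-13.962) [heading=166, draw]
Final: pos=(-5.44,-13.962), heading=166, 9 segment(s) drawn
Segments drawn: 9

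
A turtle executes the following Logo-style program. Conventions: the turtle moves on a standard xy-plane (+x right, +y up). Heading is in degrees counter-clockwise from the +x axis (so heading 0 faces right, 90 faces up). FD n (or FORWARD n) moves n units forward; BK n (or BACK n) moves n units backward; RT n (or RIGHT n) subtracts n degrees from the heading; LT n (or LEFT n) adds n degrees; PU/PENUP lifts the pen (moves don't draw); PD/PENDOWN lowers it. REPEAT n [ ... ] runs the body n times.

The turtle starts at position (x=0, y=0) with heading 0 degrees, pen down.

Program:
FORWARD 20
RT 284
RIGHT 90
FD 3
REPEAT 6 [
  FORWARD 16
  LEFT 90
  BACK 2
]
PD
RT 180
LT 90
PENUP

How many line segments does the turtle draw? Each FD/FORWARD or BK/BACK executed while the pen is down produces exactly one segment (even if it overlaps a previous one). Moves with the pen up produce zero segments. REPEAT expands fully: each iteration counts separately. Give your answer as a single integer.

Executing turtle program step by step:
Start: pos=(0,0), heading=0, pen down
FD 20: (0,0) -> (20,0) [heading=0, draw]
RT 284: heading 0 -> 76
RT 90: heading 76 -> 346
FD 3: (20,0) -> (22.911,-0.726) [heading=346, draw]
REPEAT 6 [
  -- iteration 1/6 --
  FD 16: (22.911,-0.726) -> (38.436,-4.597) [heading=346, draw]
  LT 90: heading 346 -> 76
  BK 2: (38.436,-4.597) -> (37.952,-6.537) [heading=76, draw]
  -- iteration 2/6 --
  FD 16: (37.952,-6.537) -> (41.823,8.988) [heading=76, draw]
  LT 90: heading 76 -> 166
  BK 2: (41.823,8.988) -> (43.763,8.504) [heading=166, draw]
  -- iteration 3/6 --
  FD 16: (43.763,8.504) -> (28.238,12.375) [heading=166, draw]
  LT 90: heading 166 -> 256
  BK 2: (28.238,12.375) -> (28.722,14.315) [heading=256, draw]
  -- iteration 4/6 --
  FD 16: (28.722,14.315) -> (24.851,-1.21) [heading=256, draw]
  LT 90: heading 256 -> 346
  BK 2: (24.851,-1.21) -> (22.911,-0.726) [heading=346, draw]
  -- iteration 5/6 --
  FD 16: (22.911,-0.726) -> (38.436,-4.597) [heading=346, draw]
  LT 90: heading 346 -> 76
  BK 2: (38.436,-4.597) -> (37.952,-6.537) [heading=76, draw]
  -- iteration 6/6 --
  FD 16: (37.952,-6.537) -> (41.823,8.988) [heading=76, draw]
  LT 90: heading 76 -> 166
  BK 2: (41.823,8.988) -> (43.763,8.504) [heading=166, draw]
]
PD: pen down
RT 180: heading 166 -> 346
LT 90: heading 346 -> 76
PU: pen up
Final: pos=(43.763,8.504), heading=76, 14 segment(s) drawn
Segments drawn: 14

Answer: 14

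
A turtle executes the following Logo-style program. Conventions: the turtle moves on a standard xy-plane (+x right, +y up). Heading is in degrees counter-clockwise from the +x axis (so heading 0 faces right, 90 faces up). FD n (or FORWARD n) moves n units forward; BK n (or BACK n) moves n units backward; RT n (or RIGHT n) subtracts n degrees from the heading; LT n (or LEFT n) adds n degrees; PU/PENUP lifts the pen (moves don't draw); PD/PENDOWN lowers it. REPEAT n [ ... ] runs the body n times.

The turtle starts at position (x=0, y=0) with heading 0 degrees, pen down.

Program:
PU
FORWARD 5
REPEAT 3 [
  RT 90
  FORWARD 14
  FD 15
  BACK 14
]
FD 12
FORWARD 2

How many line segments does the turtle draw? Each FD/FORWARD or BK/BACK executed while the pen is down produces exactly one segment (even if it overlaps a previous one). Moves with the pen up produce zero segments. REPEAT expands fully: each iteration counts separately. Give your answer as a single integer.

Executing turtle program step by step:
Start: pos=(0,0), heading=0, pen down
PU: pen up
FD 5: (0,0) -> (5,0) [heading=0, move]
REPEAT 3 [
  -- iteration 1/3 --
  RT 90: heading 0 -> 270
  FD 14: (5,0) -> (5,-14) [heading=270, move]
  FD 15: (5,-14) -> (5,-29) [heading=270, move]
  BK 14: (5,-29) -> (5,-15) [heading=270, move]
  -- iteration 2/3 --
  RT 90: heading 270 -> 180
  FD 14: (5,-15) -> (-9,-15) [heading=180, move]
  FD 15: (-9,-15) -> (-24,-15) [heading=180, move]
  BK 14: (-24,-15) -> (-10,-15) [heading=180, move]
  -- iteration 3/3 --
  RT 90: heading 180 -> 90
  FD 14: (-10,-15) -> (-10,-1) [heading=90, move]
  FD 15: (-10,-1) -> (-10,14) [heading=90, move]
  BK 14: (-10,14) -> (-10,0) [heading=90, move]
]
FD 12: (-10,0) -> (-10,12) [heading=90, move]
FD 2: (-10,12) -> (-10,14) [heading=90, move]
Final: pos=(-10,14), heading=90, 0 segment(s) drawn
Segments drawn: 0

Answer: 0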